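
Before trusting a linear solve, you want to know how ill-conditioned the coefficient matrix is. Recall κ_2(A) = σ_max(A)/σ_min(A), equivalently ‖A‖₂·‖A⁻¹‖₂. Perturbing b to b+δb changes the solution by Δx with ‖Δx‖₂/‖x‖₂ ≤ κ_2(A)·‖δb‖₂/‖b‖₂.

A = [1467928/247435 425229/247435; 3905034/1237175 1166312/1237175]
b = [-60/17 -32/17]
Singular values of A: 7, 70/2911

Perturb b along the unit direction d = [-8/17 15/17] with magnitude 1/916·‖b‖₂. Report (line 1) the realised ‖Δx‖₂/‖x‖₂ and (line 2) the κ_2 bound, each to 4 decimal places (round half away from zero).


0.3178
0.3178

σ_max = 7, σ_min = 70/2911
κ_2(A) = 7 / (70/2911) = 291.1000
worst-case relative error ≤ 291.1000 × 1/916 = 0.3178
solve Ax = b  →  x = [-0.5486 -0.1600]
‖b‖ = 4.0000, ‖x‖ = 0.5714
with δb = [-0.0021 0.0039], A·Δx = δb → ‖Δx‖ = 0.1816
realised ‖Δx‖/‖x‖ = 0.3178
realised/bound = 1 exactly: the bound is attained for this b and d


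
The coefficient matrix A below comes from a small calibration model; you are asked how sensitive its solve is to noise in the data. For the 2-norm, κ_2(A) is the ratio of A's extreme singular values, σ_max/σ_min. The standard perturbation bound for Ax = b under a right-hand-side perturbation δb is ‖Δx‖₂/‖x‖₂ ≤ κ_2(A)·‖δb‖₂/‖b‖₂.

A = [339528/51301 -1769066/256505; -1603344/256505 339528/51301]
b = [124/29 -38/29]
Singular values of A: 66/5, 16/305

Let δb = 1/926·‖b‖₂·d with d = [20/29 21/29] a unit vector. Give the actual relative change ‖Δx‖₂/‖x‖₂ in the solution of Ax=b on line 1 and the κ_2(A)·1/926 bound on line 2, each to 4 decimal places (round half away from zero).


largest singular value 66/5, smallest 16/305
κ_2(A) = (66/5) / (16/305) = 251.6250
κ_2(A)·‖δb‖/‖b‖ = 0.2717
solve Ax = b  →  x = [27.8167 26.0737]
‖b‖₂ = 4.4721 and ‖x‖₂ = 38.1262
Δx = A⁻¹·δb where δb = 1/926·4.4721·d; ‖Δx‖ = 0.0921
dividing the unrounded norms, ‖Δx‖/‖x‖ = 0.0024
realised/bound (from unrounded values) ≈ 0.0089

0.0024
0.2717


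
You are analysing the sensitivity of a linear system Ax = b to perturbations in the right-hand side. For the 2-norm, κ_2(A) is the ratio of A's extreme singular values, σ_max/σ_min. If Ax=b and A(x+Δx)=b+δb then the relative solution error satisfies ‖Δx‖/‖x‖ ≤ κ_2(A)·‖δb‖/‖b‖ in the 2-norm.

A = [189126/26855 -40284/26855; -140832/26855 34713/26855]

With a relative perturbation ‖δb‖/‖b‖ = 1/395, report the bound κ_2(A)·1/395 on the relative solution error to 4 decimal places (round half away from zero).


form AᵀA = [2224091844/28847641 -500298120/28847641; -500298120/28847641 113111721/28847641] with trace 1390365/17161 and determinant 26244/17161
λ_max, λ_min = (1390365/17161 ± √1931313340089/294499921)/2 = 81, 324/17161
so κ_2 = √(81 / (324/17161)) = 65.5000
bound on ‖Δx‖/‖x‖: κ·ε = 65.5000·1/395 = 0.1658

0.1658


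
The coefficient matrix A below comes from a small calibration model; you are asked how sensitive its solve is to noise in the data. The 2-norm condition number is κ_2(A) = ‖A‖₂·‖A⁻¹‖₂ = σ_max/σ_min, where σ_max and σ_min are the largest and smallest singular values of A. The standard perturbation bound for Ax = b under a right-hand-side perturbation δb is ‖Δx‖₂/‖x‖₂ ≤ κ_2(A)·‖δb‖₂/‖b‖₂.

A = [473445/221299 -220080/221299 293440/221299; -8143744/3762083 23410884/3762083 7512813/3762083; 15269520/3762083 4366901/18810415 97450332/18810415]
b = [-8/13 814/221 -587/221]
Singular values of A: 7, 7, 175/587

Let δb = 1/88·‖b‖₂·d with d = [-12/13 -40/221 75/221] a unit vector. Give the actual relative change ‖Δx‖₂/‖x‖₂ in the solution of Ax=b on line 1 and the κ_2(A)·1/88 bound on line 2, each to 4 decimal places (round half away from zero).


σ_max = 7, σ_min = 175/587
κ = σ_max/σ_min = 7/(175/587) = 23.4800
worst-case relative error ≤ 23.4800 × 1/88 = 0.2668
solve Ax = b  →  x = [1.8995 1.9224 -2.0870]
‖b‖ = 4.5826, ‖x‖ = 3.4146
Δx = A⁻¹·δb where δb = 1/88·4.5826·d; ‖Δx‖ = 0.1747
relative error = 0.0512
so the bound overstates the realised error by a factor of ≈ 5.2159 (computed from the unrounded values)

0.0512
0.2668


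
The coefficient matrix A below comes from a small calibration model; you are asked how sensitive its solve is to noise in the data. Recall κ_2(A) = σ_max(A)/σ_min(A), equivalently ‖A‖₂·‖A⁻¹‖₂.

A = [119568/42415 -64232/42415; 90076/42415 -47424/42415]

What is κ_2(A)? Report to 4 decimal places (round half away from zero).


M = AᵀA = [896407696/71961289 -478074240/71961289; -478074240/71961289 254991424/71961289]. tr(M)=3984080/249001, det(M)=1024/249001
char-poly roots: 16 and 64/249001
σ_max=√16=4, σ_min=√(64/249001)=(8/499) → κ = 249.5000

249.5000


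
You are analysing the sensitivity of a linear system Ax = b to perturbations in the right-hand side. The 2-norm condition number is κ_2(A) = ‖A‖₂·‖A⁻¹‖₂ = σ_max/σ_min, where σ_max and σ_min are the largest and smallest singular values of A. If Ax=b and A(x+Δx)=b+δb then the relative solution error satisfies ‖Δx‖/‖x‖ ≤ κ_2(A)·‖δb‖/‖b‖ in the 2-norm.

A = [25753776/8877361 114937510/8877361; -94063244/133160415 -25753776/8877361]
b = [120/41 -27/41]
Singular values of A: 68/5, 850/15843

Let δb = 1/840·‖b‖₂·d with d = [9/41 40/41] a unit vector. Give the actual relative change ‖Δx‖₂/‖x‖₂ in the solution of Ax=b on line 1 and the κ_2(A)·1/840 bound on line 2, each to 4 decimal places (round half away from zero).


largest singular value 68/5, smallest 850/15843
condition number: (68/5) ÷ (850/15843) = 253.4880
κ_2(A)·‖δb‖/‖b‖ = 0.3018
solve Ax = b  →  x = [0.0484 0.2152]
‖b‖₂ = 3.0000 and ‖x‖₂ = 0.2206
re-solving with b+δb shifts x by Δx of norm 0.0666
relative error = 0.3018
realised/bound = 1 exactly: the bound is attained for this b and d

0.3018
0.3018


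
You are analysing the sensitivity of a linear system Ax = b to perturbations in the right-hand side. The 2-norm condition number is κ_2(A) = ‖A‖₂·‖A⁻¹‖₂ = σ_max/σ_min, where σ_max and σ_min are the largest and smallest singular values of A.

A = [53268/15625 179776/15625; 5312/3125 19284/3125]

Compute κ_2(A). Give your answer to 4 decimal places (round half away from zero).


125.0000

form AᵀA = [3542913424/244140625 12137223168/244140625; 12137223168/244140625 41616226576/244140625] with trace 72254624/390625 and determinant 21381376/9765625
solving λ² − 72254624/390625·λ + 21381376/9765625 = 0 gives λ = 4624/25, 4624/390625
so κ_2 = √((4624/25) / (4624/390625)) = 125.0000


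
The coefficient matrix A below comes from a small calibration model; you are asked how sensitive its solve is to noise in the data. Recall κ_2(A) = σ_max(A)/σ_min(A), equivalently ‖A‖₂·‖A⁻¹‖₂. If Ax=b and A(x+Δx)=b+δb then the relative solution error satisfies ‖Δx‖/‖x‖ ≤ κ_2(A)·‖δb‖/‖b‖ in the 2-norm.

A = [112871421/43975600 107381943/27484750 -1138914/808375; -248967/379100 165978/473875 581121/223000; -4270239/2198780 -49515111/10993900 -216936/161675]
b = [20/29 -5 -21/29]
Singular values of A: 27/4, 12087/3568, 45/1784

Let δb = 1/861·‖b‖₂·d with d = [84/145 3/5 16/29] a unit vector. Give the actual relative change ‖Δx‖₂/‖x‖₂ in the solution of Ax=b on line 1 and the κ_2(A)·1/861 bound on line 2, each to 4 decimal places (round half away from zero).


0.0020
0.3108

from the listed singular values, σ₁ = 27/4, σ_n = 45/1784
κ = σ_max/σ_min = (27/4)/(45/1784) = 267.6000
worst-case relative error ≤ 267.6000 × 1/861 = 0.3108
solve Ax = b  →  x = [-100.3821 53.7050 -34.4349]
‖b‖₂ = 5.0990 and ‖x‖₂ = 118.9393
with δb = [0.0034 0.0036 0.0033], A·Δx = δb → ‖Δx‖ = 0.2348
dividing the unrounded norms, ‖Δx‖/‖x‖ = 0.0020
so the bound overstates the realised error by a factor of ≈ 157.4499 (computed from the unrounded values)


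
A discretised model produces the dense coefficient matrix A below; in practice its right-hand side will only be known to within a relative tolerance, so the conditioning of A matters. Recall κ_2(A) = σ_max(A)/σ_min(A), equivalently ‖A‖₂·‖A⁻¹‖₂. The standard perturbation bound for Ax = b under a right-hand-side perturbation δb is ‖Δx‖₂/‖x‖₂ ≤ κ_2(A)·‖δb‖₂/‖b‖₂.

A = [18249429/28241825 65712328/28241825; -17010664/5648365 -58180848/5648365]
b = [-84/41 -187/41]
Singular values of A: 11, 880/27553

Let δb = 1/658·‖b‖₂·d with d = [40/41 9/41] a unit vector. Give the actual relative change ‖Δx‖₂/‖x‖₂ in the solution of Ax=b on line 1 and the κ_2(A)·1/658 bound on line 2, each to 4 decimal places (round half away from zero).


0.0025
0.5234

σ_max = 11, σ_min = 880/27553
κ = σ_max/σ_min = 11/(880/27553) = 344.4125
κ_2(A)·‖δb‖/‖b‖ = 0.5234
solve Ax = b  →  x = [90.2753 -25.9515]
‖b‖ = 5.0000, ‖x‖ = 93.9314
Δx = A⁻¹·δb where δb = 1/658·5.0000·d; ‖Δx‖ = 0.2379
dividing the unrounded norms, ‖Δx‖/‖x‖ = 0.0025
so the bound overstates the realised error by a factor of ≈ 206.6490 (computed from the unrounded values)


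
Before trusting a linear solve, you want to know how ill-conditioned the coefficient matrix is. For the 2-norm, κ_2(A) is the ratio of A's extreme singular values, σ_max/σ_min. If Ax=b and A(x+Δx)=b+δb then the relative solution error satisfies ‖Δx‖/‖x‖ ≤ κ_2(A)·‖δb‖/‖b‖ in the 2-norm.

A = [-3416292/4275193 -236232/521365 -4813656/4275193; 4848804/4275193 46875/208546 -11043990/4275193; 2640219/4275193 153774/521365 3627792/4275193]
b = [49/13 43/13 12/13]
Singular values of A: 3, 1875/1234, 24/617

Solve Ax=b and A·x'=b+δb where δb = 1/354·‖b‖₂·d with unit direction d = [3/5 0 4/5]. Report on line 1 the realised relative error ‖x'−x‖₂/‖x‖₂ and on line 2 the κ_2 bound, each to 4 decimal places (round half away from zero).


0.0048
0.2179

largest singular value 3, smallest 24/617
κ_2(A) = 3 / (24/617) = 77.1250
bound on ‖Δx‖/‖x‖: κ·ε = 77.1250·1/354 = 0.2179
solve Ax = b  →  x = [28.6400 -71.4454 5.0773]
‖b‖₂ = 5.0990 and ‖x‖₂ = 77.1393
Δx = A⁻¹·δb where δb = 1/354·5.0990·d; ‖Δx‖ = 0.3703
dividing the unrounded norms, ‖Δx‖/‖x‖ = 0.0048
realised/bound (from unrounded values) ≈ 0.0220


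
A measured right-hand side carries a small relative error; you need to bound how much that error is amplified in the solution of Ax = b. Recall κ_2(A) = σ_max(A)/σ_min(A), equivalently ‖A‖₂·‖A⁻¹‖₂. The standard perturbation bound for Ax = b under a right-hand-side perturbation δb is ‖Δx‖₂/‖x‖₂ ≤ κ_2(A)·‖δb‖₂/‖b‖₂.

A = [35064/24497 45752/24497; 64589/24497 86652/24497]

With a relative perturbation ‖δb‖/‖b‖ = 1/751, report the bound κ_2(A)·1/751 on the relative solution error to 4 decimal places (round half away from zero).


0.2398

AᵀA = [18689353/2076481 24917004/2076481; 24917004/2076481 33224272/2076481]; tr = 51913625/2076481, det = 40000/2076481
char-poly roots: 25 and 1600/2076481
so κ_2 = √(25 / (1600/2076481)) = 180.1250
perturbation bound = 180.1250·1/751 = 0.2398


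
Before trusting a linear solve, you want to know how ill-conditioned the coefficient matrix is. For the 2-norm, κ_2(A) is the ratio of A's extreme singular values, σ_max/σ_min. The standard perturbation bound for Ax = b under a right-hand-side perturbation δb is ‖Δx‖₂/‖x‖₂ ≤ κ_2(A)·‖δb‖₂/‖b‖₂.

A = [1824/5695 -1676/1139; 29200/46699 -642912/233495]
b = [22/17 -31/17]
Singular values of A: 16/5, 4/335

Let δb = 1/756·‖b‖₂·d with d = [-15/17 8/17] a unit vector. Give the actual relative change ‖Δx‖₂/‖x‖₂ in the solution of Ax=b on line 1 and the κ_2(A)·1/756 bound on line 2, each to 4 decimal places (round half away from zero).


0.0015
0.3545

largest singular value 16/5, smallest 4/335
condition number: (16/5) ÷ (4/335) = 268.0000
κ_2(A)·‖δb‖/‖b‖ = 0.3545
solve Ax = b  →  x = [-163.4832 -36.4634]
‖b‖ = 2.2361, ‖x‖ = 167.5003
Δx = A⁻¹·δb where δb = 1/756·2.2361·d; ‖Δx‖ = 0.2477
dividing the unrounded norms, ‖Δx‖/‖x‖ = 0.0015
so the bound overstates the realised error by a factor of ≈ 239.7069 (computed from the unrounded values)


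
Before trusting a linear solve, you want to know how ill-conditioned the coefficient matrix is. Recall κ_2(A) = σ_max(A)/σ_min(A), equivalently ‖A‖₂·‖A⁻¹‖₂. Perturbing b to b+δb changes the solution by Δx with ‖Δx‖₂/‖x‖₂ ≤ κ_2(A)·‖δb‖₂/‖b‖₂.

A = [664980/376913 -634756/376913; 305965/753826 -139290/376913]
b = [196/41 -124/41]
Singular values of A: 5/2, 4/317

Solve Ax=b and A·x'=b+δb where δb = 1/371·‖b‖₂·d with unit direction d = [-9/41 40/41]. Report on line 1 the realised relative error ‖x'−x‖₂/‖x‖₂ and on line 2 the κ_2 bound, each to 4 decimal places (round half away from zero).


0.0038
0.5340

σ_max = 5/2, σ_min = 4/317
condition number: (5/2) ÷ (4/317) = 198.1250
κ_2(A)·‖δb‖/‖b‖ = 0.5340
solve Ax = b  →  x = [-217.4621 -230.6552]
‖b‖₂ = 5.6569 and ‖x‖₂ = 317.0040
δb = ε·‖b‖·d = [-0.0033 0.0149]; solving A·Δx = δb gives ‖Δx‖ = 1.2084
realised ‖Δx‖/‖x‖ = 0.0038
realised/bound (from unrounded values) ≈ 0.0071


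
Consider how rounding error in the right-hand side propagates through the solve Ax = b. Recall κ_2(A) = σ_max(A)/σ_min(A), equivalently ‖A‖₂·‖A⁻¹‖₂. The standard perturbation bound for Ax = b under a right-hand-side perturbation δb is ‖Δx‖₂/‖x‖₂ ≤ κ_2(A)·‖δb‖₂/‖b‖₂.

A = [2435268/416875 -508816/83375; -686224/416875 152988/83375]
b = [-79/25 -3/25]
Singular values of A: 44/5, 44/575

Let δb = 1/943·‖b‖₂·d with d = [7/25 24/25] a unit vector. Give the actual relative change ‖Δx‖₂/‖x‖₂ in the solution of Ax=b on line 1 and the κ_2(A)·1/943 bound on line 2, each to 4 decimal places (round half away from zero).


0.0034
0.1220

σ_max = 44/5, σ_min = 44/575
κ = σ_max/σ_min = (44/5)/(44/575) = 115.0000
perturbation bound = 115.0000·1/943 = 0.1220
solve Ax = b  →  x = [-9.6983 -8.7657]
‖b‖ = 3.1623, ‖x‖ = 13.0726
with δb = [0.0009 0.0032], A·Δx = δb → ‖Δx‖ = 0.0438
dividing the unrounded norms, ‖Δx‖/‖x‖ = 0.0034
so the bound overstates the realised error by a factor of ≈ 36.3786 (computed from the unrounded values)


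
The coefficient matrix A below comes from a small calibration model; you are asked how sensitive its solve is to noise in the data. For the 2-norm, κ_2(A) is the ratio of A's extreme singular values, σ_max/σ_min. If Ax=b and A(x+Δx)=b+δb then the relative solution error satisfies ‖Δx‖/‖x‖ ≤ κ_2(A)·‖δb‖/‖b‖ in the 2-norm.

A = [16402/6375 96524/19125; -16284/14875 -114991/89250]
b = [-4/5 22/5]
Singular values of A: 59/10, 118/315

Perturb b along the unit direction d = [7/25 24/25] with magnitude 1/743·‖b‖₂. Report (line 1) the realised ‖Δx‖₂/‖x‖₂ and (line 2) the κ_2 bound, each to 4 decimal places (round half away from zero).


0.0015
0.0212

σ_max = 59/10, σ_min = 118/315
κ = σ_max/σ_min = (59/10)/(118/315) = 15.7500
perturbation bound = 15.7500·1/743 = 0.0212
solve Ax = b  →  x = [-9.5813 4.7258]
‖b‖₂ = 4.4721 and ‖x‖₂ = 10.6833
Δx = A⁻¹·δb where δb = 1/743·4.4721·d; ‖Δx‖ = 0.0161
dividing the unrounded norms, ‖Δx‖/‖x‖ = 0.0015
so the bound overstates the realised error by a factor of ≈ 14.0943 (computed from the unrounded values)


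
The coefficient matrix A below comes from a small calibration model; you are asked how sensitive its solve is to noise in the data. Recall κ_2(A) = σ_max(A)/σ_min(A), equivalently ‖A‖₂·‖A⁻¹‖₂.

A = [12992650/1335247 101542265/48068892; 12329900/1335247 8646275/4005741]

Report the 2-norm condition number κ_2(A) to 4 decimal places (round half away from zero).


126.3375

M = AᵀA = [381492732500/2119957849 1544943866125/38159241282; 1544943866125/38159241282 25060634791225/2747465372304]. tr(M)=309027493225/1634423184, det(M)=228765625/102151449
λ_max, λ_min = (309027493225/1634423184 ± √95474061979090476900625/2671339144396697856)/2 = 3025/16, 1210000/102151449
κ_2(A) = √(λ_max/λ_min) = √((3025/16) / (1210000/102151449)) = 126.3375


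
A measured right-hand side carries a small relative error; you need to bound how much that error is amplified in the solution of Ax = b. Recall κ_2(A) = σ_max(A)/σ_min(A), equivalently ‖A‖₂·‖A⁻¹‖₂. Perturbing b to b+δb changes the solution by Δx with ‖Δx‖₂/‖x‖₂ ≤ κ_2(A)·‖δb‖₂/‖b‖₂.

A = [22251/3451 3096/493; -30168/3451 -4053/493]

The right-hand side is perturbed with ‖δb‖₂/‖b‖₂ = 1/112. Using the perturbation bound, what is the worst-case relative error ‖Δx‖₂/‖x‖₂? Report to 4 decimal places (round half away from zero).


AᵀA = [1405215225/11909401 191160000/1701343; 191160000/1701343 26012025/243049]; tr = 3186450/14161, det = 50625/14161
char-poly roots: 225 and 225/14161
κ_2(A) = √(λ_max/λ_min) = √(225 / (225/14161)) = 119.0000
worst-case relative error ≤ 119.0000 × 1/112 = 1.0625

1.0625


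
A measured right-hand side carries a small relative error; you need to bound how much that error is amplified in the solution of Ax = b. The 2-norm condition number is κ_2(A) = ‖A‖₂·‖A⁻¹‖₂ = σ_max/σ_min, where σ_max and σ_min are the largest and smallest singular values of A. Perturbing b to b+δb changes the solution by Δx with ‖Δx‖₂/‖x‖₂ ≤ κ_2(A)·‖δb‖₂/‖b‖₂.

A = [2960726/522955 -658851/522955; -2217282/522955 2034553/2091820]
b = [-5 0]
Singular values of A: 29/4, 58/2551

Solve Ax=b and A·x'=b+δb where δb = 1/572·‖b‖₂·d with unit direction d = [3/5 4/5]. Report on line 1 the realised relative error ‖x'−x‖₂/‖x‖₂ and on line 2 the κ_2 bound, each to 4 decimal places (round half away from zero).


0.0029
0.5575

σ_max = 29/4, σ_min = 58/2551
κ_2(A) = (29/4) / (58/2551) = 318.8750
worst-case relative error ≤ 318.8750 × 1/572 = 0.5575
solve Ax = b  →  x = [-29.5025 -128.6089]
2-norm of b is 5.0000; of x, 131.9494
with δb = [0.0052 0.0070], A·Δx = δb → ‖Δx‖ = 0.3845
dividing the unrounded norms, ‖Δx‖/‖x‖ = 0.0029
tightness: 0.0029 against a bound of 0.5575 (unrounded ratio ≈ 0.0052)


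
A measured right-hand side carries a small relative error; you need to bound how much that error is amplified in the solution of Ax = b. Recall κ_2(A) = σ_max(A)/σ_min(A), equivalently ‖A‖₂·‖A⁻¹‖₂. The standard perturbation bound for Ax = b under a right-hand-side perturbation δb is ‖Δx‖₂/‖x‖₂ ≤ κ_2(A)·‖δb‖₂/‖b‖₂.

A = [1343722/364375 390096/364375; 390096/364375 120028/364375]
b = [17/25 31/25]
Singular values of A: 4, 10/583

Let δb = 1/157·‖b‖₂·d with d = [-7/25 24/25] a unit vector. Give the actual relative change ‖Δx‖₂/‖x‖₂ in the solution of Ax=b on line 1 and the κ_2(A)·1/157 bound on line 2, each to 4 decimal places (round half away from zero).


σ_max = 4, σ_min = 10/583
condition number: 4 ÷ (10/583) = 233.2000
worst-case relative error ≤ 233.2000 × 1/157 = 1.4854
solve Ax = b  →  x = [-16.0840 56.0380]
‖b‖ = 1.4142, ‖x‖ = 58.3005
re-solving with b+δb shifts x by Δx of norm 0.5252
realised ‖Δx‖/‖x‖ = 0.0090
realised/bound (from unrounded values) ≈ 0.0061

0.0090
1.4854


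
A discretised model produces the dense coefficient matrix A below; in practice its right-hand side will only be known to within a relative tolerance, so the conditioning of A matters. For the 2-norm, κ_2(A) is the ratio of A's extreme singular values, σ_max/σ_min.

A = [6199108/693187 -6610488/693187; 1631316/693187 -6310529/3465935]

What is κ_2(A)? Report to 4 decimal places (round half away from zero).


29.1500

AᵀA = [24443861920/285846649 -128013154164/1429233245; -128013154164/1429233245 673579158961/7146166225]; tr = 1527557321/8497225, det = 322417936/8497225
λ_max, λ_min = (1527557321/8497225 ± √2322472737955786641/72202832700625)/2 = 4489/25, 71824/339889
σ_max=√(4489/25)=(67/5), σ_min=√(71824/339889)=(268/583) → κ = 29.1500


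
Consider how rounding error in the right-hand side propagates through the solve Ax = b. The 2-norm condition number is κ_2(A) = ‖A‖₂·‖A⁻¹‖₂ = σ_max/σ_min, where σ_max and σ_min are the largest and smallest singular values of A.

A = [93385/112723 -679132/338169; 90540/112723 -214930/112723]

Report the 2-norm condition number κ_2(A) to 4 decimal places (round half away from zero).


M = AᵀA = [20116825/15108769 -144827620/45326307; -144827620/45326307 1042775764/135978921]. tr(M)=7241581/804609, det(M)=100/89401
char-poly roots: 9 and 100/804609
κ_2(A) = √(λ_max/λ_min) = √(9 / (100/804609)) = 269.1000

269.1000


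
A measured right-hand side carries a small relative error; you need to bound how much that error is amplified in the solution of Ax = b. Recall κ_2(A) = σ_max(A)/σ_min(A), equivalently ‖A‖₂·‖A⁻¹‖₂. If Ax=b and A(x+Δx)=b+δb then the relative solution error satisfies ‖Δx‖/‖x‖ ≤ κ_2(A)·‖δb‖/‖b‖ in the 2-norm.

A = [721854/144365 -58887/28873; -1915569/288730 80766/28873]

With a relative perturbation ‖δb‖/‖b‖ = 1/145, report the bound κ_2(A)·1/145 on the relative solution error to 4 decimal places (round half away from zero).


1.2254

M = AᵀA = [230147895321/3334600516 -23972847885/833650129; -23972847885/833650129 9990825525/833650129]. tr(M)=1598291109/19731364, det(M)=4100625/19731364
solving λ² − 1598291109/19731364·λ + 4100625/19731364 = 0 gives λ = 81, 50625/19731364
so κ_2 = √(81 / (50625/19731364)) = 177.6800
perturbation bound = 177.6800·1/145 = 1.2254


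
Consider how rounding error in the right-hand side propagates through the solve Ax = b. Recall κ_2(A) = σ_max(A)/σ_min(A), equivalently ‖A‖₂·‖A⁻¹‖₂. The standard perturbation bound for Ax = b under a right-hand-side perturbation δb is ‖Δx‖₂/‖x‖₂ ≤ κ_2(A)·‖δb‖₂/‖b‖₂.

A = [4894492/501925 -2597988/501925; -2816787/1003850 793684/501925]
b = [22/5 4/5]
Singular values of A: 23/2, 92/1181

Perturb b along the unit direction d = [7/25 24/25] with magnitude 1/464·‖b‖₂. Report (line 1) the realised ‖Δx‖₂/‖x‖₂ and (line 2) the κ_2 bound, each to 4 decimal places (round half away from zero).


0.0048
0.3182

largest singular value 23/2, smallest 92/1181
κ_2(A) = (23/2) / (92/1181) = 147.6250
κ_2(A)·‖δb‖/‖b‖ = 0.3182
solve Ax = b  →  x = [12.3887 22.4898]
‖b‖₂ = 4.4721 and ‖x‖₂ = 25.6763
re-solving with b+δb shifts x by Δx of norm 0.1237
relative error = 0.0048
so the bound overstates the realised error by a factor of ≈ 66.0260 (computed from the unrounded values)


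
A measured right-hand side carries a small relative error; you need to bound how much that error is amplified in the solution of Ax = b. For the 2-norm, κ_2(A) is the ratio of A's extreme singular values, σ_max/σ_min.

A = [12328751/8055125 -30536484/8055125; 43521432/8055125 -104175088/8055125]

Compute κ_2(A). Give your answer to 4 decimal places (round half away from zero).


309.8125

form AᵀA = [3273781031281/103816062025 -1571304229164/20763212405; -1571304229164/20763212405 18855881303824/103816062025] with trace 26188949509/122859245 and determinant 7269949696/15357405625
solving λ² − 26188949509/122859245·λ + 7269949696/15357405625 = 0 gives λ = 5329/25, 1364224/614296225
κ_2(A) = √(λ_max/λ_min) = √((5329/25) / (1364224/614296225)) = 309.8125


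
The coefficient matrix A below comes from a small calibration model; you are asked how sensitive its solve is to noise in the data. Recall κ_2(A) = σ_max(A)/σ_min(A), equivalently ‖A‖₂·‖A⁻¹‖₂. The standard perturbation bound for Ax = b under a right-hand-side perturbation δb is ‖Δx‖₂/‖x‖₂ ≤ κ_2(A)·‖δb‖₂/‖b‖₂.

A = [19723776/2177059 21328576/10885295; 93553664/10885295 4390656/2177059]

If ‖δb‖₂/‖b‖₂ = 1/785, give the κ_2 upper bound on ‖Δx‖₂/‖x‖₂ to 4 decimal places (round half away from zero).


0.1458

form AᵀA = [21971428704256/140891376025 197726994432/5635655041; 197726994432/5635655041 1113976999936/140891376025] with trace 13733138432/83814025 and determinant 4294967296/2095350625
eigenvalues of AᵀA: λ = (tr ± √(tr²−4·det))/2 = 4096/25, 1048576/83814025
κ_2(A) = √(λ_max/λ_min) = √((4096/25) / (1048576/83814025)) = 114.4375
perturbation bound = 114.4375·1/785 = 0.1458


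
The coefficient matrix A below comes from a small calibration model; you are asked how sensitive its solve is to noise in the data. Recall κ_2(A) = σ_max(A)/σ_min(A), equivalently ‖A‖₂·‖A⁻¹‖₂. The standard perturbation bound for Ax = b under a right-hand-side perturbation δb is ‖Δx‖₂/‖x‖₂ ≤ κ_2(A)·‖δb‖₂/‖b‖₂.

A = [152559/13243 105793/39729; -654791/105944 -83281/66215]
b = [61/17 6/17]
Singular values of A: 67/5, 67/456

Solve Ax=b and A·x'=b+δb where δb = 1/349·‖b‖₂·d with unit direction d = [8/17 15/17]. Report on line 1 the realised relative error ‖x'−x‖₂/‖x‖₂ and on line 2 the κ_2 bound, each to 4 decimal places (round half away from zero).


σ_max = 67/5, σ_min = 67/456
κ_2(A) = (67/5) / (67/456) = 91.2000
worst-case relative error ≤ 91.2000 × 1/349 = 0.2613
solve Ax = b  →  x = [-2.7696 13.3291]
2-norm of b is 3.6056; of x, 13.6138
with δb = [0.0049 0.0091], A·Δx = δb → ‖Δx‖ = 0.0703
realised ‖Δx‖/‖x‖ = 0.0052
tightness: 0.0052 against a bound of 0.2613 (unrounded ratio ≈ 0.0198)

0.0052
0.2613


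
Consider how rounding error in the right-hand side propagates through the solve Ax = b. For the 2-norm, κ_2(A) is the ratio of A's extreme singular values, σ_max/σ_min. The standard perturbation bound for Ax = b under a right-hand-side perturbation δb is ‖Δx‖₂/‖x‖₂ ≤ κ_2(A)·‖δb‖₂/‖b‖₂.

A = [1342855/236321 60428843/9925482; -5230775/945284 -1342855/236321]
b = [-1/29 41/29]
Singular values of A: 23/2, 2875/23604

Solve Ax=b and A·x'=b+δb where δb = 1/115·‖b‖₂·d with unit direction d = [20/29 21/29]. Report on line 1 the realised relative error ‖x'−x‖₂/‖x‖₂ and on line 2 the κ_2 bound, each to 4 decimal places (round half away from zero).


σ_max = 23/2, σ_min = 2875/23604
κ_2(A) = (23/2) / (2875/23604) = 94.4160
κ_2(A)·‖δb‖/‖b‖ = 0.8210
solve Ax = b  →  x = [-6.0052 5.5992]
‖b‖₂ = 1.4142 and ‖x‖₂ = 8.2105
Δx = A⁻¹·δb where δb = 1/115·1.4142·d; ‖Δx‖ = 0.1010
relative error = 0.0123
so the bound overstates the realised error by a factor of ≈ 66.7659 (computed from the unrounded values)

0.0123
0.8210


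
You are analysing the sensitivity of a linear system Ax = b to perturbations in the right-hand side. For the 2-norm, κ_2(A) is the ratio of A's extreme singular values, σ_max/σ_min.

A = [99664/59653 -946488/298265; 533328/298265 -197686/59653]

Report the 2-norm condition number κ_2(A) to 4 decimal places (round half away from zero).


196.6250

AᵀA = [37263872/6222425 -2794464/248897; -2794464/248897 130994852/6222425]; tr = 9897572/366025, det = 173056/9150625
λ_max, λ_min = (9897572/366025 ± √3918071865744/5358972025)/2 = 676/25, 256/366025
κ_2(A) = √(λ_max/λ_min) = √((676/25) / (256/366025)) = 196.6250


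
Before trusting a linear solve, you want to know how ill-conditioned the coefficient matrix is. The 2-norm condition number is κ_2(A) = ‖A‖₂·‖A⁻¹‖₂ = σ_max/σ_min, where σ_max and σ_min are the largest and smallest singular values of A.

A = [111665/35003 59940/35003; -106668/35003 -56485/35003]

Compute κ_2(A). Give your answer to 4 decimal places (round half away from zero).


355.0000

AᵀA = [28355689/1456849 15122880/1456849; 15122880/1456849 8065825/1456849]; tr = 126026/5041, det = 25/5041
solving λ² − 126026/5041·λ + 25/5041 = 0 gives λ = 25, 1/5041
κ_2(A) = √(λ_max/λ_min) = √(25 / (1/5041)) = 355.0000


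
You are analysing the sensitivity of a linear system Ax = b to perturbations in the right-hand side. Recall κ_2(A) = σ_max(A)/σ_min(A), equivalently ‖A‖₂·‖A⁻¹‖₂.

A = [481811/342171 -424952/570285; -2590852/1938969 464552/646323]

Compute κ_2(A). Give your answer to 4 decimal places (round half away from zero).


AᵀA = [151607156305/40233539889 -134759927368/67055899815; -134759927368/67055899815 119792818816/111759833025]; tr = 16845378121/3480410025, det = 937024/3480410025
λ_max, λ_min = (16845378121/3480410025 ± √283753719128572428241/12113253942120500625)/2 = 121/25, 7744/139216401
κ_2(A) = √(λ_max/λ_min) = √((121/25) / (7744/139216401)) = 294.9750

294.9750


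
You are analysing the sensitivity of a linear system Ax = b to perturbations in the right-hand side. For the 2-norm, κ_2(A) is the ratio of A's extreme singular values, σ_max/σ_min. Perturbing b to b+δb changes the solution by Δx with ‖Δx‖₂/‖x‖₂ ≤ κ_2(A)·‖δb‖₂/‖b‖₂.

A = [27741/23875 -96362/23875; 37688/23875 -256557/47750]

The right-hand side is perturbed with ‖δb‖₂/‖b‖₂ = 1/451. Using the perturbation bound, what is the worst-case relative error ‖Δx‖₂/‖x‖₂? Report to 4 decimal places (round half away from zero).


form AᵀA = [87597937/22800625 -300309534/22800625; -300309534/22800625 4118561377/91202500] with trace 7150325/145924 and determinant 2401/145924
solving λ² − 7150325/145924·λ + 2401/145924 = 0 gives λ = 49, 49/145924
σ_max=√49=7, σ_min=√(49/145924)=(7/382) → κ = 382.0000
perturbation bound = 382.0000·1/451 = 0.8470

0.8470


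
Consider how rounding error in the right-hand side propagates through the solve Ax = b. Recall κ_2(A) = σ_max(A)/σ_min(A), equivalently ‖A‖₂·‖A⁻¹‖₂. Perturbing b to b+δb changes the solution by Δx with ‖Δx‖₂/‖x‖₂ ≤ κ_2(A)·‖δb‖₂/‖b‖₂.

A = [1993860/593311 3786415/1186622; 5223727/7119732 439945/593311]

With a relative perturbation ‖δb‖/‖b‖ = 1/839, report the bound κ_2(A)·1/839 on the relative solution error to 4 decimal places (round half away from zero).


form AᵀA = [356785313809/30155017104 28313885215/2512918092; 28313885215/2512918092 8989378325/837639364] with trace 809040349/35856144 and determinant 3258025/143424576
solving λ² − 809040349/35856144·λ + 3258025/143424576 = 0 gives λ = 361/16, 9025/8964036
so κ_2 = √((361/16) / (9025/8964036)) = 149.7000
perturbation bound = 149.7000·1/839 = 0.1784

0.1784


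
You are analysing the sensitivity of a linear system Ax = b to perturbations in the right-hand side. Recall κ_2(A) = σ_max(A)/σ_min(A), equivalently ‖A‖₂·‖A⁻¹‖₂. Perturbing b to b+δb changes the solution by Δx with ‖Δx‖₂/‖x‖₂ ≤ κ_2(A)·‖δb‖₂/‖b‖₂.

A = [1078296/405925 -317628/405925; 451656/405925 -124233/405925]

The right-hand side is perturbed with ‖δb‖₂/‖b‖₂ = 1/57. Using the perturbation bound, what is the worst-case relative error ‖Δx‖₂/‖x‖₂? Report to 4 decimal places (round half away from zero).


2.7390

AᵀA = [8087073408/975000625 -2358624744/975000625; -2358624744/975000625 688292217/975000625]; tr = 14040585/1560001, det = 5184/1560001
char-poly roots: 9 and 576/1560001
κ_2(A) = √(λ_max/λ_min) = √(9 / (576/1560001)) = 156.1250
perturbation bound = 156.1250·1/57 = 2.7390


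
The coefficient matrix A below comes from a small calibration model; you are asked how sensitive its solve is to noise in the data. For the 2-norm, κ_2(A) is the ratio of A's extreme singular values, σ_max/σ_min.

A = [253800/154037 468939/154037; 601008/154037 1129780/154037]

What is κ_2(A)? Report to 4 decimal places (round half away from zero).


AᵀA = [2518491456/140398801 4722032760/140398801; 4722032760/140398801 8853885409/140398801]; tr = 39350785/485809, det = 20736/485809
char-poly roots: 81 and 256/485809
so κ_2 = √(81 / (256/485809)) = 392.0625

392.0625


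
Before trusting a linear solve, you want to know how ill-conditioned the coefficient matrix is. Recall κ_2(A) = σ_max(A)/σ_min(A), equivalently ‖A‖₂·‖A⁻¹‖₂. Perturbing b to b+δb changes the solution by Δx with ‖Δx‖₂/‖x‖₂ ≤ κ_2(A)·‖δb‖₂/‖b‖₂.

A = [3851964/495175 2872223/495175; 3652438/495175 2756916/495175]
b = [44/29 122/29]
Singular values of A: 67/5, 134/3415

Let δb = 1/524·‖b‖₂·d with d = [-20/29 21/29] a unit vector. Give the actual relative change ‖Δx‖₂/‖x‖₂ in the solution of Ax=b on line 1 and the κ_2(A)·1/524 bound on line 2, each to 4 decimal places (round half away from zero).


from the listed singular values, σ₁ = 67/5, σ_n = 134/3415
κ_2(A) = (67/5) / (134/3415) = 341.5000
bound on ‖Δx‖/‖x‖: κ·ε = 341.5000·1/524 = 0.6517
solve Ax = b  →  x = [-30.3433 40.9552]
‖b‖₂ = 4.4721 and ‖x‖₂ = 50.9710
with δb = [-0.0059 0.0062], A·Δx = δb → ‖Δx‖ = 0.2175
relative error = 0.0043
realised/bound (from unrounded values) ≈ 0.0065

0.0043
0.6517


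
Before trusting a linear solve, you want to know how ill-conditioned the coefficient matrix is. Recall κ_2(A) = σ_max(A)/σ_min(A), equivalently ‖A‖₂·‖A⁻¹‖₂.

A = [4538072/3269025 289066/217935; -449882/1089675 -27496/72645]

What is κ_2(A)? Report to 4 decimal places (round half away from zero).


form AᵀA = [35865026884/17098439121 11385055360/5699479707; 11385055360/5699479707 3614536900/1899826569] with trace 81326824/20331081 and determinant 10000/20331081
char-poly roots: 4 and 2500/20331081
so κ_2 = √(4 / (2500/20331081)) = 180.3600

180.3600


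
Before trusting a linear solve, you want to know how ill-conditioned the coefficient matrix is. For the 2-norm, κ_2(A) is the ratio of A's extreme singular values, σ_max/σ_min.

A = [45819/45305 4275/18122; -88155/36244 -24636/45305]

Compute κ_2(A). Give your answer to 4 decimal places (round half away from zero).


306.0000

M = AᵀA = [1348359129/194323600 1516887/971618; 1516887/971618 17068761/48580900]. tr(M)=842733/115600, det(M)=6561/11560000
char-poly roots: 729/100 and 9/115600
κ_2(A) = √(λ_max/λ_min) = √((729/100) / (9/115600)) = 306.0000


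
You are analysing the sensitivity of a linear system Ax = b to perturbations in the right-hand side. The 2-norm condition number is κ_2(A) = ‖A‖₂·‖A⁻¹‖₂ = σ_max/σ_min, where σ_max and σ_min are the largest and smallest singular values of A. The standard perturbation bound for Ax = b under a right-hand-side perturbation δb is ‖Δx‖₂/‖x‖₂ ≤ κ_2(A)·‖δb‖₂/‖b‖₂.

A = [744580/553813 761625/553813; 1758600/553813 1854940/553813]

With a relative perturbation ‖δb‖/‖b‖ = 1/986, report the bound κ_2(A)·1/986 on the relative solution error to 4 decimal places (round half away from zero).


0.1862

AᵀA = [21580315600/1814845201 22657918500/1814845201; 22657918500/1814845201 23792160025/1814845201]; tr = 53950625/2157961, det = 40000/2157961
eigenvalues of AᵀA: λ = (tr ± √(tr²−4·det))/2 = 25, 1600/2157961
κ = σ_max/σ_min = 5/(40/1469) = 183.6250
perturbation bound = 183.6250·1/986 = 0.1862


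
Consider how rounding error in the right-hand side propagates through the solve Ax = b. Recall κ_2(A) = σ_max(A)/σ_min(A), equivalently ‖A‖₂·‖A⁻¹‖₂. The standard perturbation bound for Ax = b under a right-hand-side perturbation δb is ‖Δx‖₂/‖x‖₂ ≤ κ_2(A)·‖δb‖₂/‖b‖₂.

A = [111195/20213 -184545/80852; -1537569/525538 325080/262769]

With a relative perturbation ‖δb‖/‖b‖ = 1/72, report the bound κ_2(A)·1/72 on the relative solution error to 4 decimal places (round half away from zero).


4.9542

form AᵀA = [37101744549/955675396 -15458917635/955675396; -15458917635/955675396 25766231625/3822701584] with trace 1030610709/22619536 and determinant 1476225/90478144
char-poly roots: 729/16 and 2025/5654884
κ_2(A) = √(λ_max/λ_min) = √((729/16) / (2025/5654884)) = 356.7000
κ_2(A)·‖δb‖/‖b‖ = 4.9542


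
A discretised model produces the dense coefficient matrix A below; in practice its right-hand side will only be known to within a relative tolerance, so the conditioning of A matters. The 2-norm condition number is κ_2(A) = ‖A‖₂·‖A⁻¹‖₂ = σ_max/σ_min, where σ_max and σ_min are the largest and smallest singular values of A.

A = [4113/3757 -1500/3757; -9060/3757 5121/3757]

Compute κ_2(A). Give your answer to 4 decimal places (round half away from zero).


17.0000

M = AᵀA = [585801/83521 -311040/83521; -311040/83521 168489/83521]. tr(M)=2610/289, det(M)=81/289
eigenvalues of AᵀA: λ = (tr ± √(tr²−4·det))/2 = 9, 9/289
κ = σ_max/σ_min = 3/(3/17) = 17.0000


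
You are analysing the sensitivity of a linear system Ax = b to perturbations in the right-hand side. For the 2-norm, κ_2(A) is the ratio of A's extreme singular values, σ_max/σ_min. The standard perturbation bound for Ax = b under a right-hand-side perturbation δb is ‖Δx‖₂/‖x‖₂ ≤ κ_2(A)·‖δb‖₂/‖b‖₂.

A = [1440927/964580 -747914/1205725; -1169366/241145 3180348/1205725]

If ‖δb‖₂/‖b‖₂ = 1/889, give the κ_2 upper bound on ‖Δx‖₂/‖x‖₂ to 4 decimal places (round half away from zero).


0.0399

form AᵀA = [958197603625/37216583056 -63814611015/4652072882; -63814611015/4652072882 17078382004/2326036441] with trace 4261078601/128777104 and determinant 6996025/8048569
char-poly roots: 529/16 and 211600/8048569
κ = σ_max/σ_min = (23/4)/(460/2837) = 35.4625
perturbation bound = 35.4625·1/889 = 0.0399


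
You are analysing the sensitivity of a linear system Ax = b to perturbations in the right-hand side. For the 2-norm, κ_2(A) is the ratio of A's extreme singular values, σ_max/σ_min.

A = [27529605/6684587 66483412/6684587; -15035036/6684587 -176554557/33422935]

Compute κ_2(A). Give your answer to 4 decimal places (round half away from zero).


form AᵀA = [3404607124489/154614890521 40850569126368/773074452605; 40850569126368/773074452605 490216655282041/3865372263025] with trace 3404330375114/22872025225 and determinant 346146025/914881009
char-poly roots: 3721/25 and 2325625/914881009
so κ_2 = √((3721/25) / (2325625/914881009)) = 241.9760

241.9760


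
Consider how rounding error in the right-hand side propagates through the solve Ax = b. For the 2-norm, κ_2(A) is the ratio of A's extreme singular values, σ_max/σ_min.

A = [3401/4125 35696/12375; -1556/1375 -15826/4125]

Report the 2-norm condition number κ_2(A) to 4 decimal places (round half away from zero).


M = AᵀA = [1334281/680625 13721176/2041875; 13721176/2041875 141134596/6125625]. tr(M)=245029/9801, det(M)=100/9801
solving λ² − 245029/9801·λ + 100/9801 = 0 gives λ = 25, 4/9801
κ_2(A) = √(λ_max/λ_min) = √(25 / (4/9801)) = 247.5000

247.5000


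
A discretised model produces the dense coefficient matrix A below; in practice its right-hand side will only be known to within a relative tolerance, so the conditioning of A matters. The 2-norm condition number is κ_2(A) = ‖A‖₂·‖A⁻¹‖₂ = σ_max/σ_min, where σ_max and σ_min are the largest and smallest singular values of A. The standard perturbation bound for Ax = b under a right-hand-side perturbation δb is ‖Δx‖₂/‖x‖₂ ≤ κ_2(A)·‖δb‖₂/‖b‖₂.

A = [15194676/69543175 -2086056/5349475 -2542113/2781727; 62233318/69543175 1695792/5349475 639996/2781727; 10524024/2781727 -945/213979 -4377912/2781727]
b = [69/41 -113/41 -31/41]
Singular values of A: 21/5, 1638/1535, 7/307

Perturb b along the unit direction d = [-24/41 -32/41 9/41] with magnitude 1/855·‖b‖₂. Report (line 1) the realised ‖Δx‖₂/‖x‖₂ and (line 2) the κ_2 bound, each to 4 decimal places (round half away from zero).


0.0039
0.2154

from the listed singular values, σ₁ = 21/5, σ_n = 7/307
κ_2(A) = (21/5) / (7/307) = 184.2000
bound on ‖Δx‖/‖x‖: κ·ε = 184.2000·1/855 = 0.2154
solve Ax = b  →  x = [6.7641 -40.0205 16.8529]
‖b‖₂ = 3.3166 and ‖x‖₂ = 43.9478
δb = ε·‖b‖·d = [-0.0023 -0.0030 0.0009]; solving A·Δx = δb gives ‖Δx‖ = 0.1701
dividing the unrounded norms, ‖Δx‖/‖x‖ = 0.0039
tightness: 0.0039 against a bound of 0.2154 (unrounded ratio ≈ 0.0180)
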